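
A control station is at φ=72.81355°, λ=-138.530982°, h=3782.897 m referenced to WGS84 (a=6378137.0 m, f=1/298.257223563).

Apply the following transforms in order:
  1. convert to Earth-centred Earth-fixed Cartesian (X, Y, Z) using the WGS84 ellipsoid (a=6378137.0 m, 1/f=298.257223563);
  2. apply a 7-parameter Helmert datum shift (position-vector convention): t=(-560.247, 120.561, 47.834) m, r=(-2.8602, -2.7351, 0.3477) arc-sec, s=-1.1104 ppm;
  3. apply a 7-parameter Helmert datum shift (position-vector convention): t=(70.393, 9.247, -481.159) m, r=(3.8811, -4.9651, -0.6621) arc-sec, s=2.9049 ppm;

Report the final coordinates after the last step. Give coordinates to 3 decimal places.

X=-1418068.748 m, Y=-1252497.965 m, Z=6074258.817 m

start: φ=72.813550°, λ=-138.530982°, h=3782.897 m
→ ECEF (a=6378137.000, f=1/298.257223563): X=-1417347.6589, Y=-1252597.6204, Z=6074740.3642
→ Helmert 7p (PV): X=-1417984.7724, Y=-1252393.8216, Z=6074780.0279
→ Helmert 7p (PV): X=-1418068.7480, Y=-1252497.9650, Z=6074258.8172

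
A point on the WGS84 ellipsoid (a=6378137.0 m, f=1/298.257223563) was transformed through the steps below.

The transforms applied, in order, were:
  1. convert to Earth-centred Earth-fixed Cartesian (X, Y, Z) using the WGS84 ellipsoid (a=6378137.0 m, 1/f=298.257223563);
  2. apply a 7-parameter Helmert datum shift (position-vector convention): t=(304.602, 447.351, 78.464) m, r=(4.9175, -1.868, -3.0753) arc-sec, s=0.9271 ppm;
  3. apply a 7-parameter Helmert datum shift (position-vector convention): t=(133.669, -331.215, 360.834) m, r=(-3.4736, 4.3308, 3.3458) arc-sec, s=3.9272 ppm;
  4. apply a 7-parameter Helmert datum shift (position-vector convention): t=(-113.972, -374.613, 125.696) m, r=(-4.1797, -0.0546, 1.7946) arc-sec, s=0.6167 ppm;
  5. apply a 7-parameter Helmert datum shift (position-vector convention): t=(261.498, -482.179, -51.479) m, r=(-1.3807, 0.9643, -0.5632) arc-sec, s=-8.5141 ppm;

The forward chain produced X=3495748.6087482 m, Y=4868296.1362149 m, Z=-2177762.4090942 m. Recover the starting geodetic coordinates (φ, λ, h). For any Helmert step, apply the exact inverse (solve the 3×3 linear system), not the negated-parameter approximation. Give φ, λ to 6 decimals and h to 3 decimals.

φ=-20.095087°, λ=54.327457°, h=1579.400 m

start: X=3495748.6087, Y=4868296.1362, Z=-2177762.4091 m
→ Helmert⁻¹: X=3495513.7585, Y=4868843.8902, Z=-2177680.5386
→ Helmert⁻¹: X=3495667.3628, Y=4869229.2150, Z=-2177707.1480
→ Helmert⁻¹: X=3495644.6822, Y=4869521.2808, Z=-2177904.0276
→ Helmert⁻¹: X=3495244.5186, Y=4869069.5998, Z=-2178128.2085
→ geod (Bowring, a=6378137.000): φ=-20.09508700°, λ=54.32745700°, h=1579.4000 m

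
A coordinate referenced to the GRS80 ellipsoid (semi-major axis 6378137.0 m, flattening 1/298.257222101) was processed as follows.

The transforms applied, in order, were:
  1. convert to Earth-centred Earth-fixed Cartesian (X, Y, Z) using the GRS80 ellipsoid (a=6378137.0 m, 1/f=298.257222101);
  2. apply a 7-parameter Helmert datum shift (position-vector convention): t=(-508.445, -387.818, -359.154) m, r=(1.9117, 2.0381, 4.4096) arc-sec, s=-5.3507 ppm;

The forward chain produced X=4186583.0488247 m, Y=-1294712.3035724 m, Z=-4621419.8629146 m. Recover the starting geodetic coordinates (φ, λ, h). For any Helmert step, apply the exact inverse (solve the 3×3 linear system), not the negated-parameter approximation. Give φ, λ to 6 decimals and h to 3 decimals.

start: X=4186583.0488, Y=-1294712.3036, Z=-4621419.8629 m
→ Helmert⁻¹: X=4187131.8847, Y=-1294463.7537, Z=-4621032.0646
→ geod (Bowring, a=6378137.000): φ=-46.70860700°, λ=-17.17914300°, h=1950.5940 m

φ=-46.708607°, λ=-17.179143°, h=1950.594 m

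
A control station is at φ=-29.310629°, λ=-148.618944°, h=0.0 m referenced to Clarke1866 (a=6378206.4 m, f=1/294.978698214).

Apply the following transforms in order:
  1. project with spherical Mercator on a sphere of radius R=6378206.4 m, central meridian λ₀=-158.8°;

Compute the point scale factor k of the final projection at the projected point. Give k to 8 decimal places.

1.14681730

start: φ=-29.310629°, λ=-148.618944°, h=0.000 m
→ into merc (λ₀=-158.8°): φ=-29.31062900°, λ−λ₀=10.18105600°
scale k = 1.14681730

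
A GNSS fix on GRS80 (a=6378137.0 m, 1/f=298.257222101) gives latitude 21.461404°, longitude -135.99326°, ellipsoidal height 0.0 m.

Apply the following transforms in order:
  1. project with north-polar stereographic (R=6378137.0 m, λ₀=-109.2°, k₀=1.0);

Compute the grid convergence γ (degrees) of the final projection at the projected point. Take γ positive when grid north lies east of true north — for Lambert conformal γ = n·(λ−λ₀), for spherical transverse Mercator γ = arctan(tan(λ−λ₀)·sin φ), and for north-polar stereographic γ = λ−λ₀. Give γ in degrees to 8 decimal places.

-26.79326000

start: φ=21.461404°, λ=-135.993260°, h=0.000 m
→ into stereo (λ₀=-109.2°): φ=21.46140400°, λ−λ₀=-26.79326000°
convergence γ = -26.79326000°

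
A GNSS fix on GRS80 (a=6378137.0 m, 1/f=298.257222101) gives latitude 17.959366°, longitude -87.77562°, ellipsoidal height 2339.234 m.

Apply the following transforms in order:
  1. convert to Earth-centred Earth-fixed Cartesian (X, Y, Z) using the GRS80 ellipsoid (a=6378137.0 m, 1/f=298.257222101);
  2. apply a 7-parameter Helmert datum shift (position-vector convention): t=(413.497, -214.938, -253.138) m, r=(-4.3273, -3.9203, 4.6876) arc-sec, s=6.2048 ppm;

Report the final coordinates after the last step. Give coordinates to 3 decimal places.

X=236169.689 m, Y=-6067153.317 m, Z=1954718.758 m

start: φ=17.959366°, λ=-87.775620°, h=2339.234 m
→ ECEF (a=6378137.000, f=1/298.257222101): X=235654.0048, Y=-6066947.1021, Z=1954828.0064
→ Helmert 7p (PV): X=236169.6890, Y=-6067153.3175, Z=1954718.7579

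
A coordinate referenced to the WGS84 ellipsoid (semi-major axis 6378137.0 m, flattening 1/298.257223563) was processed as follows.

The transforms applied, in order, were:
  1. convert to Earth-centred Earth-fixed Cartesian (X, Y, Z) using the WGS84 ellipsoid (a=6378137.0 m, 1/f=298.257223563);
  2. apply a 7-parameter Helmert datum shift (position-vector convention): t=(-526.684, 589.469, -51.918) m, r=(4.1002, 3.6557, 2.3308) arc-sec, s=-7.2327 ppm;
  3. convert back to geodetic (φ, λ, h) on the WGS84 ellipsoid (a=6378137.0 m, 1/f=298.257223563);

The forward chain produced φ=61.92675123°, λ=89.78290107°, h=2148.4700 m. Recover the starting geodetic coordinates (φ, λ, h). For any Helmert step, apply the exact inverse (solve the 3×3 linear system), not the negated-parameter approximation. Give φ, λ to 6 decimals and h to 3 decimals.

start: φ=61.926751°, λ=89.782901°, h=2148.470 m
→ ECEF (a=6378137.000, f=1/298.257223563): X=11406.7080, Y=3010392.9937, Z=5606573.9261
→ Helmert⁻¹: X=11868.1229, Y=3009936.6097, Z=5606606.7732
→ geod (Bowring, a=6378137.000): φ=61.93048800°, λ=89.77408500°, h=1963.5330 m

φ=61.930488°, λ=89.774085°, h=1963.533 m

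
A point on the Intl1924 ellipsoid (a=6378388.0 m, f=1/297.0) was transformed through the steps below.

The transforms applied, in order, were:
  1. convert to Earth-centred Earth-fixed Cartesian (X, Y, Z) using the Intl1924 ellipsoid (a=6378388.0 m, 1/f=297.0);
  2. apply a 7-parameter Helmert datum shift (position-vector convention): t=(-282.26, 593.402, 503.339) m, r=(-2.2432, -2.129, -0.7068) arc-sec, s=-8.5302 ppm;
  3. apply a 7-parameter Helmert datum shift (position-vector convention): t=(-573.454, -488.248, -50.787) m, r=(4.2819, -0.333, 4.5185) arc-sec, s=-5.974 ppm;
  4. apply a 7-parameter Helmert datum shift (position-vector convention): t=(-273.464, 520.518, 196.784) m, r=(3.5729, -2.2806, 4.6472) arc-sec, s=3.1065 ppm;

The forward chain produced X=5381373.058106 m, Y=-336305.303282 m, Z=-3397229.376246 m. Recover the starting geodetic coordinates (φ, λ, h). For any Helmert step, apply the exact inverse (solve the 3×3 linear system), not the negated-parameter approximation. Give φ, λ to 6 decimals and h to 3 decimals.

φ=-32.388671°, λ=-3.585278°, h=2010.390 m

start: X=5381373.0581, Y=-336305.3033, Z=-3397229.3762 m
→ Helmert⁻¹: X=5381584.6466, Y=-337004.8741, Z=-3397469.2710
→ Helmert⁻¹: X=5382177.3929, Y=-336707.0684, Z=-3397440.4796
→ Helmert⁻¹: X=5382471.6489, Y=-337247.9489, Z=-3398032.0279
→ geod (Bowring, a=6378388.000): φ=-32.38867100°, λ=-3.58527800°, h=2010.3900 m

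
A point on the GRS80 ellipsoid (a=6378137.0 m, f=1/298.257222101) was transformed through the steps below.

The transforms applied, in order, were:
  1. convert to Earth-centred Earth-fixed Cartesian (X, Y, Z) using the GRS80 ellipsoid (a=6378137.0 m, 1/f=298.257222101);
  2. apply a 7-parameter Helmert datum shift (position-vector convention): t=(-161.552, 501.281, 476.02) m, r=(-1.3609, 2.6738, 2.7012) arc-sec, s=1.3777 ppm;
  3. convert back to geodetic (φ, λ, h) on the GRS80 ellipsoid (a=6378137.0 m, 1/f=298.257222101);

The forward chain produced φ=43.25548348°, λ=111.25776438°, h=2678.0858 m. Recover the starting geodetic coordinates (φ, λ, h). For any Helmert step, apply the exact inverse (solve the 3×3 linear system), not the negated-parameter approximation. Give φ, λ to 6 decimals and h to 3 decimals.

φ=43.255689°, λ=111.258173°, h=1960.243 m

start: φ=43.255483°, λ=111.257764°, h=2678.086 m
→ ECEF (a=6378137.000, f=1/298.257222101): X=-1687555.8431, Y=4337802.3548, Z=4350051.7068
→ Helmert⁻¹: X=-1687391.5495, Y=4337288.4982, Z=4349576.4375
→ geod (Bowring, a=6378137.000): φ=43.25568900°, λ=111.25817300°, h=1960.2430 m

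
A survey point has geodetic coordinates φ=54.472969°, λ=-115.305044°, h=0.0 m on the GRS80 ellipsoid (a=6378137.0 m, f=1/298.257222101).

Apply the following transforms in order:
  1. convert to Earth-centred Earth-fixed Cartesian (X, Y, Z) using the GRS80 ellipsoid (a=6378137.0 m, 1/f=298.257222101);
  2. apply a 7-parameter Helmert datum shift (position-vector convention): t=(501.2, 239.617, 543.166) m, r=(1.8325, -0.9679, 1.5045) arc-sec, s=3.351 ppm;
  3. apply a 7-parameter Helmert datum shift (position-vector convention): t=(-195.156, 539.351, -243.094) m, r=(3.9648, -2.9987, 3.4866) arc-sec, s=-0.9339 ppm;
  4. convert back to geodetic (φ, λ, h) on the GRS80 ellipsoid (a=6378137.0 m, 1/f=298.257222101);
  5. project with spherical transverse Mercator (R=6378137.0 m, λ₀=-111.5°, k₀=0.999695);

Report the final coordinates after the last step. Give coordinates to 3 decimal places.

E=-245959.909 m, N=6069344.625 m

start: φ=54.472969°, λ=-115.305044°, h=0.000 m
→ ECEF (a=6378137.000, f=1/298.257222101): X=-1587714.8818, Y=-3358071.6254, Z=5167512.1669
→ Helmert 7p (PV): X=-1587218.7570, Y=-3357900.7516, Z=5168035.3649
→ Helmert 7p (PV): X=-1587430.8038, Y=-3357484.4335, Z=5167699.8242
→ geod (Bowring, a=6378137.000): φ=54.47871775°, λ=-115.30495403°, h=-226.2722 m
→ tm (R=6378137.0, λ₀=-111.5°): E=-245959.9089, N=6069344.6246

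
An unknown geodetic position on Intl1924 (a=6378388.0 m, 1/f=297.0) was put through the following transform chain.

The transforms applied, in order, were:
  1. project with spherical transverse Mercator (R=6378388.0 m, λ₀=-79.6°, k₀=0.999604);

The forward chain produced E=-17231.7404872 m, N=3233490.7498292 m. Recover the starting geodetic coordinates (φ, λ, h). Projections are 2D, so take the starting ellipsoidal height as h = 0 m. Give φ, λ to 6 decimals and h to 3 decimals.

φ=29.057189°, λ=-79.777147°, h=0.000 m

start: E=-17231.7405, N=3233490.7498 m
→ tm⁻¹: φ=29.05718900°, λ=-79.77714700°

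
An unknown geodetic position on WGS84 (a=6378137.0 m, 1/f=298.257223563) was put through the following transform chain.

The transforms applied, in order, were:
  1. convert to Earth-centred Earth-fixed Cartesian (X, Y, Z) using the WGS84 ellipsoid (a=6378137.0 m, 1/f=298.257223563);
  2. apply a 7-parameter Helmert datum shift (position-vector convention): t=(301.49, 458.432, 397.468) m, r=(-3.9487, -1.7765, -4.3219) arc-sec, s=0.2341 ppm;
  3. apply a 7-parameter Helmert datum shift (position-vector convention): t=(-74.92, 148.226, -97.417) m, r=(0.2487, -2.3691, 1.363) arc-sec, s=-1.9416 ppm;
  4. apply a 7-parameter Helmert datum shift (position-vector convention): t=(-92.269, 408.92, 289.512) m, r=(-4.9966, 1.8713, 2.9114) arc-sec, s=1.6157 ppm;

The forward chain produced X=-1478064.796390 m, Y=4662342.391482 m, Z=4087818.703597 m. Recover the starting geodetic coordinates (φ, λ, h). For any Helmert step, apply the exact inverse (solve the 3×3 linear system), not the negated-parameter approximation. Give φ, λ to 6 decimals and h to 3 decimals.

start: X=-1478064.7964, Y=4662342.3915, Z=4087818.7036 m
→ Helmert⁻¹: X=-1477941.4223, Y=4661847.7808, Z=4087622.1086
→ Helmert⁻¹: X=-1477791.6164, Y=4661723.2999, Z=4087738.8150
→ Helmert⁻¹: X=-1478155.2223, Y=4661154.5554, Z=4087442.3535
→ geod (Bowring, a=6378137.000): φ=40.08133800°, λ=107.59497300°, h=3948.6760 m

φ=40.081338°, λ=107.594973°, h=3948.676 m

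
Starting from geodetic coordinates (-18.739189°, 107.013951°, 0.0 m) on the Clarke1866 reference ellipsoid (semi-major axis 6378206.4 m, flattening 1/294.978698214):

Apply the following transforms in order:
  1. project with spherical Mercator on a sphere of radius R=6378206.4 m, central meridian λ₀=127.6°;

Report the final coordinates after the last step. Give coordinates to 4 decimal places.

start: φ=-18.739189°, λ=107.013951°, h=0.000 m
→ merc (R=6378206.4, λ₀=127.6°): E=-2291653.4272, N=-2124276.6932

E=-2291653.4272 m, N=-2124276.6932 m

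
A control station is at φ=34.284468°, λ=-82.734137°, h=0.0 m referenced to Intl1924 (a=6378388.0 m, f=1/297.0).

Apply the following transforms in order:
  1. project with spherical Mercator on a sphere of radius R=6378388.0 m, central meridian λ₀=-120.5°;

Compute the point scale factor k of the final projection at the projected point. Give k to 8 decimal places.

1.21028594

start: φ=34.284468°, λ=-82.734137°, h=0.000 m
→ into merc (λ₀=-120.5°): φ=34.28446800°, λ−λ₀=37.76586300°
scale k = 1.21028594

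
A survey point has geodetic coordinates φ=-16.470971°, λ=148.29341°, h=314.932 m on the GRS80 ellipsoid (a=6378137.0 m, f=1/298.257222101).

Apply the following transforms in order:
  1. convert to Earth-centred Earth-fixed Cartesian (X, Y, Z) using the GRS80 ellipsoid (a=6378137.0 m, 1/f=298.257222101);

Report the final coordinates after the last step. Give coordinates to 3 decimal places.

X=-5205189.563 m, Y=3215617.707 m, Z=-1796856.903 m

start: φ=-16.470971°, λ=148.293410°, h=314.932 m
→ ECEF (a=6378137.000, f=1/298.257222101): X=-5205189.5628, Y=3215617.7073, Z=-1796856.9026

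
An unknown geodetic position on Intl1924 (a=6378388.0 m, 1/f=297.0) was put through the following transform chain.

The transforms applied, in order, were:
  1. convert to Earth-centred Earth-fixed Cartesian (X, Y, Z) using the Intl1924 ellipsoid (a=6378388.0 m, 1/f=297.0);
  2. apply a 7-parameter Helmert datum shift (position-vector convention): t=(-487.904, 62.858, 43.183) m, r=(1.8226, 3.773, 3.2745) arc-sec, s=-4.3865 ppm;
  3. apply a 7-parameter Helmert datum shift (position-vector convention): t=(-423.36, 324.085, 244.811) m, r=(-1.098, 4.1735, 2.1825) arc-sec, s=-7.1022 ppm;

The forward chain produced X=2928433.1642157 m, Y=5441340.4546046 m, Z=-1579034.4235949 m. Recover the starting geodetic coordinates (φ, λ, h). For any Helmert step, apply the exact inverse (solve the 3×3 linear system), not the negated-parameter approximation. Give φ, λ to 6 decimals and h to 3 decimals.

start: X=2928433.1642, Y=5441340.4546, Z=-1579034.4236 m
→ Helmert⁻¹: X=2928966.8507, Y=5441032.4280, Z=-1579202.2232
→ Helmert⁻¹: X=2929582.8684, Y=5440932.9746, Z=-1579246.8228
→ geod (Bowring, a=6378388.000): φ=-14.42877100°, λ=61.70047100°, h=1040.2760 m

φ=-14.428771°, λ=61.700471°, h=1040.276 m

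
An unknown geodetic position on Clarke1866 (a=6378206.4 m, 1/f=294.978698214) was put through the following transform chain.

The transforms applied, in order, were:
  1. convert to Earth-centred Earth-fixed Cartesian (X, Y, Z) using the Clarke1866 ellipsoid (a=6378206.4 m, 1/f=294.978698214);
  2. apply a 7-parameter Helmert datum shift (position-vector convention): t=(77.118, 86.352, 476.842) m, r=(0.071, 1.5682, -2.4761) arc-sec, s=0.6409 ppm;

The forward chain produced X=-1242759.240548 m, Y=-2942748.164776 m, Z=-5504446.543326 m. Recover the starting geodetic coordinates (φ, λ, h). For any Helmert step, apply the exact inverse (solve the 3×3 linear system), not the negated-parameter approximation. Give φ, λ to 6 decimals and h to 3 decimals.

φ=-60.042079°, λ=-112.894219°, h=2661.643 m

start: X=-1242759.2405, Y=-2942748.1648, Z=-5504446.5433 m
→ Helmert⁻¹: X=-1242758.3815, Y=-2942849.4443, Z=-5504928.2927
→ geod (Bowring, a=6378206.400): φ=-60.04207900°, λ=-112.89421900°, h=2661.6430 m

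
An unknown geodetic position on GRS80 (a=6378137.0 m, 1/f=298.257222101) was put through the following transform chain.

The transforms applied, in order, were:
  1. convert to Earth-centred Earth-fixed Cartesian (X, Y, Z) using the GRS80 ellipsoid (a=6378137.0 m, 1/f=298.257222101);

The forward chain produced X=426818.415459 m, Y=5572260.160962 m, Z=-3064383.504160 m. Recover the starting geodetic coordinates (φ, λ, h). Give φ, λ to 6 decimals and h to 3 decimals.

φ=-28.899773°, λ=85.619868°, h=419.750 m

start: X=426818.4155, Y=5572260.1610, Z=-3064383.5042 m
→ geod (Bowring, a=6378137.000): φ=-28.89977300°, λ=85.61986800°, h=419.7500 m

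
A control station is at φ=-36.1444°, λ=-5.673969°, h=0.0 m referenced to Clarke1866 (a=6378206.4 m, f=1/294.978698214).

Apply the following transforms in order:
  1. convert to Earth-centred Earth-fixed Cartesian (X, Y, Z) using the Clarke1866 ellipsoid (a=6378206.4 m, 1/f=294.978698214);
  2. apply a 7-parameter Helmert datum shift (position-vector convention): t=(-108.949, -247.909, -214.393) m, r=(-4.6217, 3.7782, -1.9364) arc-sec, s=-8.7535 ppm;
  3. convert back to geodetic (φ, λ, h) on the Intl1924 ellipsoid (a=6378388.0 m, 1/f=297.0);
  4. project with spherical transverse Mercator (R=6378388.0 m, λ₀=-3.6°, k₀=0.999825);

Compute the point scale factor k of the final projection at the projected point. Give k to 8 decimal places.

start: φ=-36.144400°, λ=-5.673969°, h=0.000 m
→ ECEF (a=6378206.400, f=1/294.978698214): X=5131422.7305, Y=-509829.6178, Z=-3740951.8031
→ Helmert 7p (PV): X=5131195.5541, Y=-510205.0584, Z=-3741216.0189
→ geod (Bowring, a=6378388.000): φ=-36.14607034°, λ=-5.67836979°, h=-229.1928 m
→ into tm (λ₀=-3.6°): φ=-36.14607034°, λ−λ₀=-2.07836979°
scale k = 1.00025403

1.00025403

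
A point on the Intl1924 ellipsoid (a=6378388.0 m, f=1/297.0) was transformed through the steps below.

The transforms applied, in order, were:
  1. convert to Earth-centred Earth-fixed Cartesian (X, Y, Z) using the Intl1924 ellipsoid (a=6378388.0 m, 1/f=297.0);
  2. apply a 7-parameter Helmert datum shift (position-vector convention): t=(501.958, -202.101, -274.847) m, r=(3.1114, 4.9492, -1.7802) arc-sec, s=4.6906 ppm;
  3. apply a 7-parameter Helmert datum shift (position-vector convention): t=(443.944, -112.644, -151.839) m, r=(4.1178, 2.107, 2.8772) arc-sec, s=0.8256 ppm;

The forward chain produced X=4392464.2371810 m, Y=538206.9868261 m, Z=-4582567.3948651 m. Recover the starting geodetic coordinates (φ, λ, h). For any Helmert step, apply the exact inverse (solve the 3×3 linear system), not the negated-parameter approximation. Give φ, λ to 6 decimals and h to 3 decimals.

start: X=4392464.2372, Y=538206.9868, Z=-4582567.3949 m
→ Helmert⁻¹: X=4392070.9831, Y=538166.4401, Z=-4582377.6513
→ Helmert⁻¹: X=4391653.7219, Y=538334.8018, Z=-4581984.0570
→ geod (Bowring, a=6378388.000): φ=-46.19461400°, λ=6.98852900°, h=2289.7270 m

φ=-46.194614°, λ=6.988529°, h=2289.727 m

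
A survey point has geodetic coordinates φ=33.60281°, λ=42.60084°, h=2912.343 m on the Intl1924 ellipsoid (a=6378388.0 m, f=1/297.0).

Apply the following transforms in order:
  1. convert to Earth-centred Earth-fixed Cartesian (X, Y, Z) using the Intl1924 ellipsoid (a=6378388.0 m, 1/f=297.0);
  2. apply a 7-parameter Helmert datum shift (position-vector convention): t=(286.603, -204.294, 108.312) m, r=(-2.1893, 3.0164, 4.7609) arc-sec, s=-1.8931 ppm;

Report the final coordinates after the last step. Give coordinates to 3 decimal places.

X=3916544.176 m, Y=3601241.995 m, Z=3511508.868 m

start: φ=33.602810°, λ=42.600840°, h=2912.343 m
→ ECEF (a=6378388.000, f=1/297.0): X=3916296.7587, Y=3601325.4420, Z=3511502.6992
→ Helmert 7p (PV): X=3916544.1758, Y=3601241.9952, Z=3511508.8676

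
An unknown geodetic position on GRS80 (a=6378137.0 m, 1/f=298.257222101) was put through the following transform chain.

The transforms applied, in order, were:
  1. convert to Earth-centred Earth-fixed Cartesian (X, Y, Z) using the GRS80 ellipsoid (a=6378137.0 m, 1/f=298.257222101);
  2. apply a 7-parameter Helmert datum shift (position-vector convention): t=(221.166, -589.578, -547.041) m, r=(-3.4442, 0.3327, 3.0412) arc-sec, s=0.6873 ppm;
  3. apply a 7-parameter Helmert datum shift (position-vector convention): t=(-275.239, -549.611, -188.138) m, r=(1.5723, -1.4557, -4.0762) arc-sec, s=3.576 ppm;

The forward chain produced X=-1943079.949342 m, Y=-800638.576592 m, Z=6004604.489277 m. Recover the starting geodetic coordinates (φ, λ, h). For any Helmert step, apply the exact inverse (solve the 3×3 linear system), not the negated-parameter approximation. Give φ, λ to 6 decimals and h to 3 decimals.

start: X=-1943079.9493, Y=-800638.5766, Z=6004604.4893 m
→ Helmert⁻¹: X=-1942739.5734, Y=-800078.7240, Z=6004790.9637
→ Helmert⁻¹: X=-1942980.8792, Y=-799560.2254, Z=6005317.3923
→ geod (Bowring, a=6378137.000): φ=70.83631400°, λ=-157.63223900°, h=3182.4950 m

φ=70.836314°, λ=-157.632239°, h=3182.495 m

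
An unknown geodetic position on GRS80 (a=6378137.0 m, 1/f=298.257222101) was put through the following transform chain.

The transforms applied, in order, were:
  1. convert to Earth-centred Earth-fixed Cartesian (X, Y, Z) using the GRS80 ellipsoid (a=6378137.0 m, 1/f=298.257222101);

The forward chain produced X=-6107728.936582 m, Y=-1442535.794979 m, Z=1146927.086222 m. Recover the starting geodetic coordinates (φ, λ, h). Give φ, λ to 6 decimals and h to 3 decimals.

φ=10.425038°, λ=-166.711285°, h=2267.867 m

start: X=-6107728.9366, Y=-1442535.7950, Z=1146927.0862 m
→ geod (Bowring, a=6378137.000): φ=10.42503800°, λ=-166.71128500°, h=2267.8670 m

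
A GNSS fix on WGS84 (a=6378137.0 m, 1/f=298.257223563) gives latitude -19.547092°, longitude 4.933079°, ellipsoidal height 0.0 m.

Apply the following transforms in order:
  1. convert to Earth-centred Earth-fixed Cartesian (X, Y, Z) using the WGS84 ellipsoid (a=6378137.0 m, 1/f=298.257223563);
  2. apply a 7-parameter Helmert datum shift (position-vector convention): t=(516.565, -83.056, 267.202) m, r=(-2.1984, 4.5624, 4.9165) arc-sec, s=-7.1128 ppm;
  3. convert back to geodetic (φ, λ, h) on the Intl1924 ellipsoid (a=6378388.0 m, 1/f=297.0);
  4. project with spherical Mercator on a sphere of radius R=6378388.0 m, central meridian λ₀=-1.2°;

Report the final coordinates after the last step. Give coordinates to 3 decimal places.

E=682755.624 m, N=-2219309.271 m

start: φ=-19.547092°, λ=4.933079°, h=0.000 m
→ ECEF (a=6378137.000, f=1/298.257223563): X=5990525.5487, Y=517053.3506, Z=-2120515.5846
→ Helmert 7p (PV): X=5990940.2763, Y=517086.8046, Z=-2120371.3149
→ geod (Bowring, a=6378388.000): φ=-19.54512549°, λ=4.93305677°, h=103.0204 m
→ merc (R=6378388.0, λ₀=-1.2°): E=682755.6240, N=-2219309.2708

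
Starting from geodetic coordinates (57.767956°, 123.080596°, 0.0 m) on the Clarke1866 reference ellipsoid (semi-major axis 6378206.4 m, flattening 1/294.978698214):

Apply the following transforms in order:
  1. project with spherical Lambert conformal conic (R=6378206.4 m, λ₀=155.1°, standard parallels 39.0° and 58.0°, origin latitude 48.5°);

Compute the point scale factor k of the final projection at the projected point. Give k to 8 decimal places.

0.99928024

start: φ=57.767956°, λ=123.080596°, h=0.000 m
→ into lcc (λ₀=155.1°): φ=57.76795600°, λ−λ₀=-32.01940400°
scale k = 0.99928024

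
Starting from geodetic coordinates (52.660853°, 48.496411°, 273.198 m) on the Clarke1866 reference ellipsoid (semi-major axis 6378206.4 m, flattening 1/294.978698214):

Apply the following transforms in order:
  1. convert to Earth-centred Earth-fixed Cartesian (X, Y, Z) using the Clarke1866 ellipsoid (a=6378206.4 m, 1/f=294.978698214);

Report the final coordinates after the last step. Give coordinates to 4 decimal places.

start: φ=52.660853°, λ=48.496411°, h=273.198 m
→ ECEF (a=6378206.400, f=1/294.978698214): X=2569195.0490, Y=2903580.2296, Z=5047754.8039

X=2569195.0490 m, Y=2903580.2296 m, Z=5047754.8039 m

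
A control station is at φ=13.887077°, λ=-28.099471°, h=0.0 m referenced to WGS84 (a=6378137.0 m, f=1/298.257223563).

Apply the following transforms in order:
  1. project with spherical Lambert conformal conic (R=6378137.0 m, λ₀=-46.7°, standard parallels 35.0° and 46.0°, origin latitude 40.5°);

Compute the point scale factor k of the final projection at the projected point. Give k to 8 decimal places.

start: φ=13.887077°, λ=-28.099471°, h=0.000 m
→ into lcc (λ₀=-46.7°): φ=13.88707700°, λ−λ₀=18.60052900°
scale k = 1.10031639

1.10031639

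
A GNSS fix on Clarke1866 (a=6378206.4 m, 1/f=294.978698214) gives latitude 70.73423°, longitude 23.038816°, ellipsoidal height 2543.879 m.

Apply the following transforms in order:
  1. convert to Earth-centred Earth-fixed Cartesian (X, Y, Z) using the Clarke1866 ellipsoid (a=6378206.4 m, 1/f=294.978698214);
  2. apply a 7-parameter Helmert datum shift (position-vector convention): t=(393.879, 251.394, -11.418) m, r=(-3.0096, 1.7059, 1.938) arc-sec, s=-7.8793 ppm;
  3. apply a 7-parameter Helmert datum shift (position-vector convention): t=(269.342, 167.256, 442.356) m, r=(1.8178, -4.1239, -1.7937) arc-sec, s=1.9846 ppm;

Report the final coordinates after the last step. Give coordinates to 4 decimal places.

X=1943858.3260 m, Y=826876.3183 m, Z=6001194.2179 m

start: φ=70.734230°, λ=23.038816°, h=2543.879 m
→ ECEF (a=6378206.400, f=1/294.978698214): X=1943277.4790, Y=826426.5109, Z=6000780.6356
→ Helmert 7p (PV): X=1943697.9102, Y=826777.2079, Z=6000693.8057
→ Helmert 7p (PV): X=1943858.3260, Y=826876.3183, Z=6001194.2179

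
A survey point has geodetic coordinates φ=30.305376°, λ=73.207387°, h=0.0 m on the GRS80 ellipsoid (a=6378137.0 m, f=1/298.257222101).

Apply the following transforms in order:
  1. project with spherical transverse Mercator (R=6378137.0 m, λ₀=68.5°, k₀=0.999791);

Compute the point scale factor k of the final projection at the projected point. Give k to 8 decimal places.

start: φ=30.305376°, λ=73.207387°, h=0.000 m
→ into tm (λ₀=68.5°): φ=30.30537600°, λ−λ₀=4.70738700°
scale k = 1.00230999

1.00230999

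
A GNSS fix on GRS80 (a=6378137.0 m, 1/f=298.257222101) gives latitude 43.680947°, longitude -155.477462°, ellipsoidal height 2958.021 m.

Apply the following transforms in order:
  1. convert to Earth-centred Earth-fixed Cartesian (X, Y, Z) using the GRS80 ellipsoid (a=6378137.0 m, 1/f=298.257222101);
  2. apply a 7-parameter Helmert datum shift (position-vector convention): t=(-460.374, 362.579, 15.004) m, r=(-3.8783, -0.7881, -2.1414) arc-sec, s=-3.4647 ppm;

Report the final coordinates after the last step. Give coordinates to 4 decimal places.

start: φ=43.680947°, λ=-155.477462°, h=2958.021 m
→ ECEF (a=6378137.000, f=1/298.257222101): X=-4205241.2739, Y=-1918436.9525, Z=4384565.7341
→ Helmert 7p (PV): X=-4205723.7473, Y=-1917941.6282, Z=4384585.5509

X=-4205723.7473 m, Y=-1917941.6282 m, Z=4384585.5509 m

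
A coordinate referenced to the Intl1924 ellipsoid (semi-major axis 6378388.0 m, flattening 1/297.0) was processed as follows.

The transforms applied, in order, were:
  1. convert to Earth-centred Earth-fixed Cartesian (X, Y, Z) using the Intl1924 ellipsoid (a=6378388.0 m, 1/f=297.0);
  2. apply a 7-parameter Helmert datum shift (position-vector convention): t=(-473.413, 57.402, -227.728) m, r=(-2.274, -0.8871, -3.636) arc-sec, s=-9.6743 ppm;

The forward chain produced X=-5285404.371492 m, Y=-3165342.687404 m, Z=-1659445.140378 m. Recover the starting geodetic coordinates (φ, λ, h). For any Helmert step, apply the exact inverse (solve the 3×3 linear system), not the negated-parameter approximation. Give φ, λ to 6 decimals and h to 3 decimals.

start: X=-5285404.3715, Y=-3165342.6874, Z=-1659445.1404 m
→ Helmert⁻¹: X=-5284933.4221, Y=-3165505.5820, Z=-1659245.6336
→ geod (Bowring, a=6378388.000): φ=-15.17156500°, λ=-149.07974400°, h=3043.4550 m

φ=-15.171565°, λ=-149.079744°, h=3043.455 m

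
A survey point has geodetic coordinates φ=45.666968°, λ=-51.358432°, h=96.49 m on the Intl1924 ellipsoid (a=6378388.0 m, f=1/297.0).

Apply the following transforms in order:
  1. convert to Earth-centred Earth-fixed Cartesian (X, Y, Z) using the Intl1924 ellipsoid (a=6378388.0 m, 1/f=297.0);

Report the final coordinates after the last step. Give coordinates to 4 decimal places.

X=2788245.5610 m, Y=-3487582.4469 m, Z=4539608.2580 m

start: φ=45.666968°, λ=-51.358432°, h=96.490 m
→ ECEF (a=6378388.000, f=1/297.0): X=2788245.5610, Y=-3487582.4469, Z=4539608.2580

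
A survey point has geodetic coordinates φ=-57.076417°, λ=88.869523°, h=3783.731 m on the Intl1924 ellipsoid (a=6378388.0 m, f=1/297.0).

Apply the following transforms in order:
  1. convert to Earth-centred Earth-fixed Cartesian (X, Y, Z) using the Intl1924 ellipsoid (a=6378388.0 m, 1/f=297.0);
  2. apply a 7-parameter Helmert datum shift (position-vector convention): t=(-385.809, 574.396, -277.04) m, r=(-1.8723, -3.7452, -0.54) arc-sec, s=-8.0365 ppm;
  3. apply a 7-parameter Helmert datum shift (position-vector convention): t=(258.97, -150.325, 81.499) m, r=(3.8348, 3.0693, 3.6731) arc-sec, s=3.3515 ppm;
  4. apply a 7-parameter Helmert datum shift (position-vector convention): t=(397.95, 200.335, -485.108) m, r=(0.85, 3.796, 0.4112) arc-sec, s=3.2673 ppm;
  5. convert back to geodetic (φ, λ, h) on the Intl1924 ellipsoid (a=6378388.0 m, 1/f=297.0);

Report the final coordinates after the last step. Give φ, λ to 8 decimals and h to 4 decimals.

φ=-57.07423255°, λ=88.86759758°, h=4687.9885 m

start: φ=-57.076417°, λ=88.869523°, h=3783.731 m
→ ECEF (a=6378388.000, f=1/297.0): X=68600.1908, Y=3476400.9829, Z=-5333817.5090
→ Helmert 7p (PV): X=68319.7783, Y=3476898.8456, Z=-5334081.9938
→ Helmert 7p (PV): X=68437.6880, Y=3476860.5597, Z=-5333954.7471
→ Helmert 7p (PV): X=68730.7664, Y=3477094.3719, Z=-5334444.2144
→ geod (Bowring, a=6378388.000): φ=-57.07423255°, λ=88.86759758°, h=4687.9885 m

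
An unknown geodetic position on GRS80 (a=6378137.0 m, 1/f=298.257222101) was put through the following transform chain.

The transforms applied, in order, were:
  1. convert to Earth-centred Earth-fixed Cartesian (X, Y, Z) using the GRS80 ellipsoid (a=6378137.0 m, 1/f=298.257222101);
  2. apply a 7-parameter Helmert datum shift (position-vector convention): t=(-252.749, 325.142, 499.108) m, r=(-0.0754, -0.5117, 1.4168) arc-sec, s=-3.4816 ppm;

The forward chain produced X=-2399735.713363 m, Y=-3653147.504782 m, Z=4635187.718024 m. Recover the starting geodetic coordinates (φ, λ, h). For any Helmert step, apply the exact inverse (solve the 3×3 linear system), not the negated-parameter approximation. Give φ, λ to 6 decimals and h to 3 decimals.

start: X=-2399735.7134, Y=-3653147.5048, Z=4635187.7180 m
→ Helmert⁻¹: X=-2399504.9158, Y=-3653470.5792, Z=4634709.3634
→ geod (Bowring, a=6378137.000): φ=46.86934700°, λ=-123.29587300°, h=3922.2660 m

φ=46.869347°, λ=-123.295873°, h=3922.266 m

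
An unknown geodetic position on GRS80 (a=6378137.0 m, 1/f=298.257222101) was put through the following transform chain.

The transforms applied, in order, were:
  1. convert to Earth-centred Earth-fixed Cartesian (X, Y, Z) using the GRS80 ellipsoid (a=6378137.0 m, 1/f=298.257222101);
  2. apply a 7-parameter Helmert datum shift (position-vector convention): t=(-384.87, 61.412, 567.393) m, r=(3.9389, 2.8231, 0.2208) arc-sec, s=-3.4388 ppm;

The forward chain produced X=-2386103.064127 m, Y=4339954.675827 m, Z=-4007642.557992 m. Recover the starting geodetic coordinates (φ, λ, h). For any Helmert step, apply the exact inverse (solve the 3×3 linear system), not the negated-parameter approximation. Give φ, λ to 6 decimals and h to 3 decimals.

start: X=-2386103.0641, Y=4339954.6758, Z=-4007642.5580 m
→ Helmert⁻¹: X=-2385666.8913, Y=4339834.1971, Z=-4008339.2614
→ geod (Bowring, a=6378137.000): φ=-39.17446000°, λ=118.79820400°, h=1565.6820 m

φ=-39.174460°, λ=118.798204°, h=1565.682 m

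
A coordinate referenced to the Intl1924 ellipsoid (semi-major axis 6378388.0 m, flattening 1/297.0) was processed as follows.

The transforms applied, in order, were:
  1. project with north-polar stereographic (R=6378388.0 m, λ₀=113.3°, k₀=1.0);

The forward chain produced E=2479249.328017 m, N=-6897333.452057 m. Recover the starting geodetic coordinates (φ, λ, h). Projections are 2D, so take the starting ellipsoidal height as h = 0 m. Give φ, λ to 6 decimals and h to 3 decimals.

φ=30.241096°, λ=133.070995°, h=0.000 m

start: E=2479249.3280, N=-6897333.4521 m
→ stereo⁻¹: φ=30.24109600°, λ=133.07099500°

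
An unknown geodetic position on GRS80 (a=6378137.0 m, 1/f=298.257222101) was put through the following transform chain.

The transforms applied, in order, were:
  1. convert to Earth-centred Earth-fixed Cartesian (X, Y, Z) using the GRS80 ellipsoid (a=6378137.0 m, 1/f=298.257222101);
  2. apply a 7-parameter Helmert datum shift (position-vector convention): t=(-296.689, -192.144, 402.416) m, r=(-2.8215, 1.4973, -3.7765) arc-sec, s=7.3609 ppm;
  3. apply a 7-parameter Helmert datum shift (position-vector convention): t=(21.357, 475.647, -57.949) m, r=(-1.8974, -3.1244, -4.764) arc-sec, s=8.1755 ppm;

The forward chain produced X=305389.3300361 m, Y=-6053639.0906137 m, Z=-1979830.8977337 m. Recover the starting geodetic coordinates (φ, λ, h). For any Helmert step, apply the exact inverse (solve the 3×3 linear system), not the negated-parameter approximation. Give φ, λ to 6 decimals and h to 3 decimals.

start: X=305389.3300, Y=-6053639.0906, Z=-1979830.8977 m
→ Helmert⁻¹: X=305475.3145, Y=-6054039.9751, Z=-1979817.0807
→ Helmert⁻¹: X=305894.9663, Y=-6053770.5807, Z=-1980285.5097
→ geod (Bowring, a=6378137.000): φ=-18.20607600°, λ=-87.10732400°, h=708.2610 m

φ=-18.206076°, λ=-87.107324°, h=708.261 m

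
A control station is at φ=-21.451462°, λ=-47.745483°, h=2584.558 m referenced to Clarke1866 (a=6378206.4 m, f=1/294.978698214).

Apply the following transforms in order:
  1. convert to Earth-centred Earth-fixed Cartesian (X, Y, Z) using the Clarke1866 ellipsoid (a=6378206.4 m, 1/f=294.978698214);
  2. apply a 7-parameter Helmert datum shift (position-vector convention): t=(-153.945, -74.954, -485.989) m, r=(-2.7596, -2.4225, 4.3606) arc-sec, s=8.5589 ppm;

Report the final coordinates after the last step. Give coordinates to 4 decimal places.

start: φ=-21.451462°, λ=-47.745483°, h=2584.558 m
→ ECEF (a=6378206.400, f=1/294.978698214): X=3995192.4818, Y=-4397667.2561, Z=-2318798.3987
→ Helmert 7p (PV): X=3995192.9358, Y=-4397726.4104, Z=-2319198.4752

X=3995192.9358 m, Y=-4397726.4104 m, Z=-2319198.4752 m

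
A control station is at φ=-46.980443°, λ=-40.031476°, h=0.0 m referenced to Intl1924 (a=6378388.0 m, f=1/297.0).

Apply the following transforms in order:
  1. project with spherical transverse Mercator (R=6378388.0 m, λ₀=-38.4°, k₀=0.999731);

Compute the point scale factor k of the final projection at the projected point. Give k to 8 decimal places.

0.99991965

start: φ=-46.980443°, λ=-40.031476°, h=0.000 m
→ into tm (λ₀=-38.4°): φ=-46.98044300°, λ−λ₀=-1.63147600°
scale k = 0.99991965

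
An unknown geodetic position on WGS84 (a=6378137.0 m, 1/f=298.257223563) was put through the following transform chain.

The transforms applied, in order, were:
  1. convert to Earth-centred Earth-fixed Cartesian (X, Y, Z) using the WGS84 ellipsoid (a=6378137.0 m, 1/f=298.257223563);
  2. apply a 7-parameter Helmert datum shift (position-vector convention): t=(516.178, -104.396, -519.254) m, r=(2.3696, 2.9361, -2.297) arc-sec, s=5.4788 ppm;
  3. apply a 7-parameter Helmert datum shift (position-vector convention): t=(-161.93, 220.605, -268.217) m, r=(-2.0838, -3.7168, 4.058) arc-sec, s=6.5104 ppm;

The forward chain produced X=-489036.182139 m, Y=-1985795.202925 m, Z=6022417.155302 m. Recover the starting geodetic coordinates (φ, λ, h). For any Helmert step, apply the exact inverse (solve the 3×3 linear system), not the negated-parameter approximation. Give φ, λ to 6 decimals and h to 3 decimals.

φ=71.360806°, λ=-103.843556°, h=1972.053 m

start: X=-489036.1821, Y=-1985795.2029, Z=6022417.1553 m
→ Helmert⁻¹: X=-488801.6173, Y=-1986054.1057, Z=6022634.9062
→ Helmert⁻¹: X=-489378.7364, Y=-1985875.0842, Z=6023137.0087
→ geod (Bowring, a=6378137.000): φ=71.36080600°, λ=-103.84355600°, h=1972.0530 m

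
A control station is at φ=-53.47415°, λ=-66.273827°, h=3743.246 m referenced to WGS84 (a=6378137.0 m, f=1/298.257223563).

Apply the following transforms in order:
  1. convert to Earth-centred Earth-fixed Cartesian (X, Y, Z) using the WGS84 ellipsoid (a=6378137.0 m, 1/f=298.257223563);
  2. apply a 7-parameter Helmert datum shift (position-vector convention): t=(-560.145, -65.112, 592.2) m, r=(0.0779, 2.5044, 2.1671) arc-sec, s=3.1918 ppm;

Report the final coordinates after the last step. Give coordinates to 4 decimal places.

X=1531079.4961 m, Y=-3484951.2104 m, Z=-5104577.6753 m

start: φ=-53.474150°, λ=-66.273827°, h=3743.246 m
→ ECEF (a=6378137.000, f=1/298.257223563): X=1531660.1237, Y=-3484892.9957, Z=-5105133.6676
→ Helmert 7p (PV): X=1531079.4961, Y=-3484951.2104, Z=-5104577.6753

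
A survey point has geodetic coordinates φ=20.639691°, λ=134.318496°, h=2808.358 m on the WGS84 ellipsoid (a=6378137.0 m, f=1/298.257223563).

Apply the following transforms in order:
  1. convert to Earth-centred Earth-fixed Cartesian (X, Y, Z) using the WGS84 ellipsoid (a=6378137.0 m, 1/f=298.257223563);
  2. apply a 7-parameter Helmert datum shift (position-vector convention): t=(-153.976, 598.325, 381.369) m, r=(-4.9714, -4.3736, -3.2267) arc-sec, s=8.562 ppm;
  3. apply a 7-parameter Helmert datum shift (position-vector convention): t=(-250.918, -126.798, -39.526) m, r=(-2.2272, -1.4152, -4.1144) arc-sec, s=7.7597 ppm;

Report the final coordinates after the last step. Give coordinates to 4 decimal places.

X=-4174007.0508 m, Y=4274877.4917 m, Z=2235210.3235 m

start: φ=20.639691°, λ=134.318496°, h=2808.358 m
→ ECEF (a=6378137.000, f=1/298.257223563): X=-4173623.4398, Y=4274109.6441, Z=2235098.3077
→ Helmert 7p (PV): X=-4173793.6808, Y=4274863.7255, Z=2235307.3005
→ Helmert 7p (PV): X=-4174007.0508, Y=4274877.4917, Z=2235210.3235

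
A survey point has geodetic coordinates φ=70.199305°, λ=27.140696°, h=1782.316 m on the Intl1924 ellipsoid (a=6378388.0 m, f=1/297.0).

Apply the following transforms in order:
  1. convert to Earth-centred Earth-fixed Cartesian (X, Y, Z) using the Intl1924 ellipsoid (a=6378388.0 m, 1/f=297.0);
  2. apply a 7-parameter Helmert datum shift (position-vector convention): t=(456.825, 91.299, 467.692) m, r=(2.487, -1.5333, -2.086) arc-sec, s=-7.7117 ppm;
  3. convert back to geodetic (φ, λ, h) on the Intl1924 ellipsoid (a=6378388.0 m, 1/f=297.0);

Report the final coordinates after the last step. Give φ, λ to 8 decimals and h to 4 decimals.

start: φ=70.199305°, λ=27.140696°, h=1782.316 m
→ ECEF (a=6378388.000, f=1/297.0): X=1929045.0100, Y=988871.7885, Z=5980425.7571
→ Helmert 7p (PV): X=1929452.5033, Y=988863.8456, Z=5980873.5926
→ geod (Bowring, a=6378388.000): φ=70.19763778°, λ=27.13559676°, h=2325.2908 m

φ=70.19763778°, λ=27.13559676°, h=2325.2908 m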